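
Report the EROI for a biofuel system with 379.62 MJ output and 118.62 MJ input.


EROI = E_out / E_in
= 379.62 / 118.62
= 3.2003

3.2003


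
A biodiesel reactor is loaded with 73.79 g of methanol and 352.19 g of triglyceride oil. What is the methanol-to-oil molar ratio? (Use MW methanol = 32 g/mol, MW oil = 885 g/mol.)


Molar ratio = n_MeOH / n_oil = (MeOH/32) / (oil/885) = (MeOH * 885) / (32 * oil)
= (73.79 * 885) / (32 * 352.19)
= 5.7945

5.7945


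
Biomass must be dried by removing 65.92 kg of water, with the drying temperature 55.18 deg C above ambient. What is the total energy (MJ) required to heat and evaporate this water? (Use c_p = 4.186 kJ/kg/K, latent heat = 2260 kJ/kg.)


E = m_water * (4.186 * dT + 2260) / 1000
= 65.92 * (4.186 * 55.18 + 2260) / 1000
= 164.2056 MJ

164.2056 MJ


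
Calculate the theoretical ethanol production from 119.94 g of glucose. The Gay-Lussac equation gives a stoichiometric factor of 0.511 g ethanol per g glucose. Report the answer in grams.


Theoretical ethanol yield: m_EtOH = 0.511 * m_glucose
m_EtOH = 0.511 * 119.94 = 61.2893 g

61.2893 g


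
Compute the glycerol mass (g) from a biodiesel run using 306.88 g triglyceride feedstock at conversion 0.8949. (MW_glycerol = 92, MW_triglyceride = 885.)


glycerol = oil * conv * (92/885)
= 306.88 * 0.8949 * 92 / 885
= 28.5488 g

28.5488 g


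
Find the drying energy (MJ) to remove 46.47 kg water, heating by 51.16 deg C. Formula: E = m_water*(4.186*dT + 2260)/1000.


E = m_water * (4.186 * dT + 2260) / 1000
= 46.47 * (4.186 * 51.16 + 2260) / 1000
= 114.9740 MJ

114.9740 MJ


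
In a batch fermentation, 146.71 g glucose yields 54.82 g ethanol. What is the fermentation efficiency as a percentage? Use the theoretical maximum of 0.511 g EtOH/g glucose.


Fermentation efficiency = (actual / (0.511 * glucose)) * 100
= (54.82 / (0.511 * 146.71)) * 100
= 73.1237%

73.1237%


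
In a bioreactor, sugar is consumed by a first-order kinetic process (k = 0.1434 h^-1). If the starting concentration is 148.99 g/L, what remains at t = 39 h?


S = S0 * exp(-k * t)
S = 148.99 * exp(-0.1434 * 39)
S = 0.5550 g/L

0.5550 g/L


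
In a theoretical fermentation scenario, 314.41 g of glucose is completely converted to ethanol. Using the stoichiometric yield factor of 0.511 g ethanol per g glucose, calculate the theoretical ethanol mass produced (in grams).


Theoretical ethanol yield: m_EtOH = 0.511 * m_glucose
m_EtOH = 0.511 * 314.41 = 160.6635 g

160.6635 g


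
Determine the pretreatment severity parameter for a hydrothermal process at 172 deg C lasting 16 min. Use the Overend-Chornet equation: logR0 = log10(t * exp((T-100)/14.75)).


logR0 = log10(t * exp((T - 100) / 14.75))
= log10(16 * exp((172 - 100) / 14.75))
= 3.3241

3.3241


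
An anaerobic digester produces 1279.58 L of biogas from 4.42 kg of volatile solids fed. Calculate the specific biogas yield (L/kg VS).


Y = V / VS
= 1279.58 / 4.42
= 289.4977 L/kg VS

289.4977 L/kg VS


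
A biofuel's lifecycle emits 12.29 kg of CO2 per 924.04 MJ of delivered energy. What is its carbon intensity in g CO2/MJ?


CI = CO2 * 1000 / E
= 12.29 * 1000 / 924.04
= 13.3003 g CO2/MJ

13.3003 g CO2/MJ


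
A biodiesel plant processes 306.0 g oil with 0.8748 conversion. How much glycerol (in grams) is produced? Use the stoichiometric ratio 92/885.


glycerol = oil * conv * (92/885)
= 306.0 * 0.8748 * 92 / 885
= 27.8275 g

27.8275 g


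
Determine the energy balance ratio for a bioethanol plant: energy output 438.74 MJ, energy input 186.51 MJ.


EROI = E_out / E_in
= 438.74 / 186.51
= 2.3524

2.3524


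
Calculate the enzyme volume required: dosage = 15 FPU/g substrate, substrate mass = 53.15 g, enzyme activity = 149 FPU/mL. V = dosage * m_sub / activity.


V = dosage * m_sub / activity
V = 15 * 53.15 / 149
V = 5.3507 mL

5.3507 mL


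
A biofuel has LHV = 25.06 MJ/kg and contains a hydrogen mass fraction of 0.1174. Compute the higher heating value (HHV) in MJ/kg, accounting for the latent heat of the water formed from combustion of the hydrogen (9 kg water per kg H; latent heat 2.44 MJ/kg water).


HHV = LHV + H_frac * 9 * 2.44
= 25.06 + 0.1174 * 9 * 2.44
= 27.6381 MJ/kg

27.6381 MJ/kg


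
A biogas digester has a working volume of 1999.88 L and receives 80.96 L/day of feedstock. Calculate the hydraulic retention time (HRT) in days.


HRT = V / Q
= 1999.88 / 80.96
= 24.7021 days

24.7021 days


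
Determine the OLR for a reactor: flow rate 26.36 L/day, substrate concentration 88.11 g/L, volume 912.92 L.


OLR = Q * S / V
= 26.36 * 88.11 / 912.92
= 2.5441 g/L/day

2.5441 g/L/day


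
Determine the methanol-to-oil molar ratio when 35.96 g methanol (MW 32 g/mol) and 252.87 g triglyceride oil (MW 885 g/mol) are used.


Molar ratio = n_MeOH / n_oil = (MeOH/32) / (oil/885) = (MeOH * 885) / (32 * oil)
= (35.96 * 885) / (32 * 252.87)
= 3.9329

3.9329


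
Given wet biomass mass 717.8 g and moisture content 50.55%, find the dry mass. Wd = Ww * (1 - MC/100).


Wd = Ww * (1 - MC/100)
= 717.8 * (1 - 50.55/100)
= 354.9521 g

354.9521 g


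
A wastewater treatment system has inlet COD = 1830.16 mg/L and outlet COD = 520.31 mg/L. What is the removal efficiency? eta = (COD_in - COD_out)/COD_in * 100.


eta = (COD_in - COD_out) / COD_in * 100
= (1830.16 - 520.31) / 1830.16 * 100
= 71.5702%

71.5702%


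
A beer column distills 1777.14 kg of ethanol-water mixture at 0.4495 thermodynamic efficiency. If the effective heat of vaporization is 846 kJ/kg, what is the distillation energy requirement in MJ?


E = m * 846 / (eta * 1000)
= 1777.14 * 846 / (0.4495 * 1000)
= 3344.7396 MJ

3344.7396 MJ


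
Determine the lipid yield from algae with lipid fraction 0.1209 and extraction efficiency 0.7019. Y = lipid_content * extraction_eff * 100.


Y = lipid_content * extraction_eff * 100
= 0.1209 * 0.7019 * 100
= 8.4860%

8.4860%


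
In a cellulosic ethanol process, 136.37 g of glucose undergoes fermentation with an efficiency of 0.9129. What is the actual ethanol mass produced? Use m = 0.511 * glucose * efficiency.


Actual ethanol: m = 0.511 * 136.37 * 0.9129
m = 63.6155 g

63.6155 g


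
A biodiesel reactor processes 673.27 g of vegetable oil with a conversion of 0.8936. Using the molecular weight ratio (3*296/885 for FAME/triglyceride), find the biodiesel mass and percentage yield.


m_FAME = oil * conv * (3 * 296 / 885) = oil * conv * (888/885)
= 673.27 * 0.8936 * 888 / 885
= 603.6735 g
Y = m_FAME / oil * 100 = conv * (888/885) * 100
= 0.8936 * 888 / 885 * 100
= 89.66%

603.6735 g FAME; Y = 89.66%


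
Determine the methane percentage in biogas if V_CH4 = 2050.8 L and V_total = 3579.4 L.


CH4% = V_CH4 / V_total * 100
= 2050.8 / 3579.4 * 100
= 57.2945%

57.2945%


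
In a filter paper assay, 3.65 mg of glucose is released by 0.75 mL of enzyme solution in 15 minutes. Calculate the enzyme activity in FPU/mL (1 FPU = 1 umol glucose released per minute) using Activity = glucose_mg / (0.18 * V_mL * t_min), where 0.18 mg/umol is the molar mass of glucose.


Activity = glucose_mg / (0.18 mg/umol * V_mL * t_min)
= 3.65 / (0.18 * 0.75 * 15)
= 1.8025 FPU/mL

1.8025 FPU/mL


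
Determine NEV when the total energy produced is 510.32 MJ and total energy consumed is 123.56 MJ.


NEV = E_out - E_in
= 510.32 - 123.56
= 386.7600 MJ

386.7600 MJ


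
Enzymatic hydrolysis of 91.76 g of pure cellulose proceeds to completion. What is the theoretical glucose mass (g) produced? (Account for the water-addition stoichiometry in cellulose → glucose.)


glucose = cellulose * 180/162
= 91.76 * 180/162
= 101.9556 g

101.9556 g


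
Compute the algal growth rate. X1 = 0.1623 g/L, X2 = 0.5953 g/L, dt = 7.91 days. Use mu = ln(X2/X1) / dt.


mu = ln(X2/X1) / dt
= ln(0.5953/0.1623) / 7.91
= 0.1643 per day

0.1643 per day


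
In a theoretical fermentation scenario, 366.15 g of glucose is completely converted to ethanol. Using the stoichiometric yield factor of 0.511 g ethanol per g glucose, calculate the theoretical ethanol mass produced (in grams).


Theoretical ethanol yield: m_EtOH = 0.511 * m_glucose
m_EtOH = 0.511 * 366.15 = 187.1026 g

187.1026 g


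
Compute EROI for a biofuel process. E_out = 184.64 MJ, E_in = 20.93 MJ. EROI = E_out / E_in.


EROI = E_out / E_in
= 184.64 / 20.93
= 8.8218

8.8218


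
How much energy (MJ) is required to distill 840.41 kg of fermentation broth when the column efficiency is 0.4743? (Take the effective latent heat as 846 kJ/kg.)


E = m * 846 / (eta * 1000)
= 840.41 * 846 / (0.4743 * 1000)
= 1499.0235 MJ

1499.0235 MJ


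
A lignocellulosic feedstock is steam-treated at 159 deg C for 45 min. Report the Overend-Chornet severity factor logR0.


logR0 = log10(t * exp((T - 100) / 14.75))
= log10(45 * exp((159 - 100) / 14.75))
= 3.3904

3.3904


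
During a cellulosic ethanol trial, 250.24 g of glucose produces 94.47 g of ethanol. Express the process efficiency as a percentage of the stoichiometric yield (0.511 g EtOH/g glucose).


Fermentation efficiency = (actual / (0.511 * glucose)) * 100
= (94.47 / (0.511 * 250.24)) * 100
= 73.8782%

73.8782%


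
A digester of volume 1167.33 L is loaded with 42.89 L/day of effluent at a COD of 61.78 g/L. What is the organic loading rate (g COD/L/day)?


OLR = Q * S / V
= 42.89 * 61.78 / 1167.33
= 2.2699 g/L/day

2.2699 g/L/day


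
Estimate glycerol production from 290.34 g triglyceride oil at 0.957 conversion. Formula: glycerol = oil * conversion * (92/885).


glycerol = oil * conv * (92/885)
= 290.34 * 0.957 * 92 / 885
= 28.8844 g

28.8844 g


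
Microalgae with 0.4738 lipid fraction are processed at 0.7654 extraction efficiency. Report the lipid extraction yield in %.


Y = lipid_content * extraction_eff * 100
= 0.4738 * 0.7654 * 100
= 36.2647%

36.2647%


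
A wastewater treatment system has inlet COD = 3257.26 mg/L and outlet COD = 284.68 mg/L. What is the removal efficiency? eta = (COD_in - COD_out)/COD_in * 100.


eta = (COD_in - COD_out) / COD_in * 100
= (3257.26 - 284.68) / 3257.26 * 100
= 91.2601%

91.2601%


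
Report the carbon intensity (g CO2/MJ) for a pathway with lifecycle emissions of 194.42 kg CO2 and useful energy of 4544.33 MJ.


CI = CO2 * 1000 / E
= 194.42 * 1000 / 4544.33
= 42.7830 g CO2/MJ

42.7830 g CO2/MJ


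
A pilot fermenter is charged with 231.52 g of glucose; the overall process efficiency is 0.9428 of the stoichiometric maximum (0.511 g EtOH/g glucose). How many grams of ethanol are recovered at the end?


Actual ethanol: m = 0.511 * 231.52 * 0.9428
m = 111.5396 g

111.5396 g


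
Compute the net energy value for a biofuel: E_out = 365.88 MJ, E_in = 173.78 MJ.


NEV = E_out - E_in
= 365.88 - 173.78
= 192.1000 MJ

192.1000 MJ


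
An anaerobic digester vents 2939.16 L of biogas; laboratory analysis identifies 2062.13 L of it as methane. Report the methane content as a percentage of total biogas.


CH4% = V_CH4 / V_total * 100
= 2062.13 / 2939.16 * 100
= 70.1605%

70.1605%


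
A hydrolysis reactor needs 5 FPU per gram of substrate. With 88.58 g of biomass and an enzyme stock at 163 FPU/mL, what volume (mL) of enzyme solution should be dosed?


V = dosage * m_sub / activity
V = 5 * 88.58 / 163
V = 2.7172 mL

2.7172 mL


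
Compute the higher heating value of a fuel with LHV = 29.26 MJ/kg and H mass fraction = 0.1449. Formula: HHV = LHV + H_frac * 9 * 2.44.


HHV = LHV + H_frac * 9 * 2.44
= 29.26 + 0.1449 * 9 * 2.44
= 32.4420 MJ/kg

32.4420 MJ/kg


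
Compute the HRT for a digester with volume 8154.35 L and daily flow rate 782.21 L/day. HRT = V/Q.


HRT = V / Q
= 8154.35 / 782.21
= 10.4248 days

10.4248 days


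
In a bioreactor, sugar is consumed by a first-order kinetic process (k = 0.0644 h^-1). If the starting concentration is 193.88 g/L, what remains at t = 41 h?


S = S0 * exp(-k * t)
S = 193.88 * exp(-0.0644 * 41)
S = 13.8300 g/L

13.8300 g/L


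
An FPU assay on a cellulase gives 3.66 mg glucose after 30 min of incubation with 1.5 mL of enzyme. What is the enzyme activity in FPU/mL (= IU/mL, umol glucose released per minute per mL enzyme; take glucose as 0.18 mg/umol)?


Activity = glucose_mg / (0.18 mg/umol * V_mL * t_min)
= 3.66 / (0.18 * 1.5 * 30)
= 0.4519 FPU/mL

0.4519 FPU/mL


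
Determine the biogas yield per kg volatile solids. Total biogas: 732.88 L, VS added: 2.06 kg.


Y = V / VS
= 732.88 / 2.06
= 355.7670 L/kg VS

355.7670 L/kg VS


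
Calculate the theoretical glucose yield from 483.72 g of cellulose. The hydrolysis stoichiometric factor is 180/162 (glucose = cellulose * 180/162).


glucose = cellulose * 180/162
= 483.72 * 180/162
= 537.4667 g

537.4667 g


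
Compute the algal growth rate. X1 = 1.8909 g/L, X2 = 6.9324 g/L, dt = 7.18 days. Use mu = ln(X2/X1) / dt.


mu = ln(X2/X1) / dt
= ln(6.9324/1.8909) / 7.18
= 0.1809 per day

0.1809 per day


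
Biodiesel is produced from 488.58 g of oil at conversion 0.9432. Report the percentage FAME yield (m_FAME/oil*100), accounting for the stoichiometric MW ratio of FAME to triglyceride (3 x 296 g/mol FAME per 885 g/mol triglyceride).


m_FAME = oil * conv * (3 * 296 / 885) = oil * conv * (888/885)
= 488.58 * 0.9432 * 888 / 885
= 462.3908 g
Y = m_FAME / oil * 100 = conv * (888/885) * 100
= 0.9432 * 888 / 885 * 100
= 94.64%

94.64%


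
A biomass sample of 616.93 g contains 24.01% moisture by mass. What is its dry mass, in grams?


Wd = Ww * (1 - MC/100)
= 616.93 * (1 - 24.01/100)
= 468.8051 g

468.8051 g


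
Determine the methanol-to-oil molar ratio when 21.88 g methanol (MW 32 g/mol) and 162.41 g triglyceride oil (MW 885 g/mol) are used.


Molar ratio = n_MeOH / n_oil = (MeOH/32) / (oil/885) = (MeOH * 885) / (32 * oil)
= (21.88 * 885) / (32 * 162.41)
= 3.7259

3.7259


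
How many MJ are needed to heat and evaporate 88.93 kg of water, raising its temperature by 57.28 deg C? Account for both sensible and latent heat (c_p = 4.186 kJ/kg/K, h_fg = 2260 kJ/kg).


E = m_water * (4.186 * dT + 2260) / 1000
= 88.93 * (4.186 * 57.28 + 2260) / 1000
= 222.3049 MJ

222.3049 MJ


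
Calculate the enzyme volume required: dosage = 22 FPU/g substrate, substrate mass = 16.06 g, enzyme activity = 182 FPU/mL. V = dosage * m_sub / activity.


V = dosage * m_sub / activity
V = 22 * 16.06 / 182
V = 1.9413 mL

1.9413 mL


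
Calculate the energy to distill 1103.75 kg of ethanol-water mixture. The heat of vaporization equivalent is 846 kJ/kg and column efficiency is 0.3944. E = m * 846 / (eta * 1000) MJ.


E = m * 846 / (eta * 1000)
= 1103.75 * 846 / (0.3944 * 1000)
= 2367.5773 MJ

2367.5773 MJ


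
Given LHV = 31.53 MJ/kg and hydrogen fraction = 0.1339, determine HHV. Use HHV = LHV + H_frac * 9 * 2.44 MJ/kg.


HHV = LHV + H_frac * 9 * 2.44
= 31.53 + 0.1339 * 9 * 2.44
= 34.4704 MJ/kg

34.4704 MJ/kg


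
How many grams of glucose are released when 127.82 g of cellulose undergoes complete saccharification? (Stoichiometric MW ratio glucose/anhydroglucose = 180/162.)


glucose = cellulose * 180/162
= 127.82 * 180/162
= 142.0222 g

142.0222 g


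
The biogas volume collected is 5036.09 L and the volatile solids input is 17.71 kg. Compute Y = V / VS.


Y = V / VS
= 5036.09 / 17.71
= 284.3642 L/kg VS

284.3642 L/kg VS


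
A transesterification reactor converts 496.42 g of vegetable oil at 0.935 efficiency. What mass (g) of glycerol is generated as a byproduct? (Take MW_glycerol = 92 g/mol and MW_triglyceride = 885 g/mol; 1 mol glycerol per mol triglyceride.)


glycerol = oil * conv * (92/885)
= 496.42 * 0.935 * 92 / 885
= 48.2509 g

48.2509 g


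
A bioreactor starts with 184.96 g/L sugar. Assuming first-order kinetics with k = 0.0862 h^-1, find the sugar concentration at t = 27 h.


S = S0 * exp(-k * t)
S = 184.96 * exp(-0.0862 * 27)
S = 18.0427 g/L

18.0427 g/L


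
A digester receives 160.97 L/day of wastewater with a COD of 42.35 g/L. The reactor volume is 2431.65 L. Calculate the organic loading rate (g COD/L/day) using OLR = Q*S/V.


OLR = Q * S / V
= 160.97 * 42.35 / 2431.65
= 2.8035 g/L/day

2.8035 g/L/day


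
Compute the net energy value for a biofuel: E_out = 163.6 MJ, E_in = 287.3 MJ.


NEV = E_out - E_in
= 163.6 - 287.3
= -123.7000 MJ

-123.7000 MJ


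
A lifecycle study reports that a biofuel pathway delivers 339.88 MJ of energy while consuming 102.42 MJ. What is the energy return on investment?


EROI = E_out / E_in
= 339.88 / 102.42
= 3.3185

3.3185


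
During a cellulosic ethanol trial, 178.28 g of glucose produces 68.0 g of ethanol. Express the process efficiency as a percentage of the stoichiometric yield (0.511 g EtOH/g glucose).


Fermentation efficiency = (actual / (0.511 * glucose)) * 100
= (68.0 / (0.511 * 178.28)) * 100
= 74.6424%

74.6424%


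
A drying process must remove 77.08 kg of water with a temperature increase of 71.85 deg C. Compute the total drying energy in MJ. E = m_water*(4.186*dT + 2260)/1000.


E = m_water * (4.186 * dT + 2260) / 1000
= 77.08 * (4.186 * 71.85 + 2260) / 1000
= 197.3837 MJ

197.3837 MJ


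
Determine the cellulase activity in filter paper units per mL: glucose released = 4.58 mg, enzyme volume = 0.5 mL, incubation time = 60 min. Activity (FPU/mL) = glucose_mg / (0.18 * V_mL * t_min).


Activity = glucose_mg / (0.18 mg/umol * V_mL * t_min)
= 4.58 / (0.18 * 0.5 * 60)
= 0.8481 FPU/mL

0.8481 FPU/mL


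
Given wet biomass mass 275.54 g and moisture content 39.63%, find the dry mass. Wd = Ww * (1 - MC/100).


Wd = Ww * (1 - MC/100)
= 275.54 * (1 - 39.63/100)
= 166.3435 g

166.3435 g


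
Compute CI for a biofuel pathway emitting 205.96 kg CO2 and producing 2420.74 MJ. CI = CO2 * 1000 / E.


CI = CO2 * 1000 / E
= 205.96 * 1000 / 2420.74
= 85.0814 g CO2/MJ

85.0814 g CO2/MJ


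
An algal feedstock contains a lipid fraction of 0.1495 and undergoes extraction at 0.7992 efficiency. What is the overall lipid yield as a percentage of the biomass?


Y = lipid_content * extraction_eff * 100
= 0.1495 * 0.7992 * 100
= 11.9480%

11.9480%


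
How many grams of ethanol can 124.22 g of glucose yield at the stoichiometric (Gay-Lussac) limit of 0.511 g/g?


Theoretical ethanol yield: m_EtOH = 0.511 * m_glucose
m_EtOH = 0.511 * 124.22 = 63.4764 g

63.4764 g


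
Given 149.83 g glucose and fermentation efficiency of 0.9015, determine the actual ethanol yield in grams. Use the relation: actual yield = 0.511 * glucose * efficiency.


Actual ethanol: m = 0.511 * 149.83 * 0.9015
m = 69.0217 g

69.0217 g


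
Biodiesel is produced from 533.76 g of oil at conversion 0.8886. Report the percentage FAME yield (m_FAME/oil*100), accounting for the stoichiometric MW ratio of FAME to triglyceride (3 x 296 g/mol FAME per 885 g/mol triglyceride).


m_FAME = oil * conv * (3 * 296 / 885) = oil * conv * (888/885)
= 533.76 * 0.8886 * 888 / 885
= 475.9069 g
Y = m_FAME / oil * 100 = conv * (888/885) * 100
= 0.8886 * 888 / 885 * 100
= 89.16%

89.16%


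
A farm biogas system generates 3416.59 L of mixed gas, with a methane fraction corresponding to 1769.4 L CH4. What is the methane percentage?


CH4% = V_CH4 / V_total * 100
= 1769.4 / 3416.59 * 100
= 51.7885%

51.7885%


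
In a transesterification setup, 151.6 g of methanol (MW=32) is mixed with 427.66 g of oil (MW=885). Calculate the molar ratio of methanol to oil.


Molar ratio = n_MeOH / n_oil = (MeOH/32) / (oil/885) = (MeOH * 885) / (32 * oil)
= (151.6 * 885) / (32 * 427.66)
= 9.8038

9.8038


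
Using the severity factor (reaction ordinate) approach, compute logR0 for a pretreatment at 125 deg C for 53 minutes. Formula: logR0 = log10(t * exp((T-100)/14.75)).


logR0 = log10(t * exp((T - 100) / 14.75))
= log10(53 * exp((125 - 100) / 14.75))
= 2.4604

2.4604


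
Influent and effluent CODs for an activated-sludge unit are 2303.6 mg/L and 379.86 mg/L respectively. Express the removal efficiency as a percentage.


eta = (COD_in - COD_out) / COD_in * 100
= (2303.6 - 379.86) / 2303.6 * 100
= 83.5102%

83.5102%


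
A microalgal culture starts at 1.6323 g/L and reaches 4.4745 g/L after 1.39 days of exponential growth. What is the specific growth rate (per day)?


mu = ln(X2/X1) / dt
= ln(4.4745/1.6323) / 1.39
= 0.7255 per day

0.7255 per day


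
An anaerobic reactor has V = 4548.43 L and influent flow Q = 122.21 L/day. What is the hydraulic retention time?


HRT = V / Q
= 4548.43 / 122.21
= 37.2181 days

37.2181 days


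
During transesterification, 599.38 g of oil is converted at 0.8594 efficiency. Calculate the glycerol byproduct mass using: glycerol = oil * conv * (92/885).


glycerol = oil * conv * (92/885)
= 599.38 * 0.8594 * 92 / 885
= 53.5479 g

53.5479 g


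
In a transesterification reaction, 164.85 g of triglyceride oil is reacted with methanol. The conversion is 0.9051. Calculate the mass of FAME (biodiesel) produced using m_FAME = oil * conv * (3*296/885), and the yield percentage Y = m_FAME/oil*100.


m_FAME = oil * conv * (3 * 296 / 885) = oil * conv * (888/885)
= 164.85 * 0.9051 * 888 / 885
= 149.7115 g
Y = m_FAME / oil * 100 = conv * (888/885) * 100
= 0.9051 * 888 / 885 * 100
= 90.82%

149.7115 g FAME; Y = 90.82%


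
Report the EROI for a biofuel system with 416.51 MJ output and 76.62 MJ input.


EROI = E_out / E_in
= 416.51 / 76.62
= 5.4360

5.4360


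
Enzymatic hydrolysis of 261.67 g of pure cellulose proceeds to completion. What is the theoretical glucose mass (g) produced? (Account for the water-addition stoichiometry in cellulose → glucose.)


glucose = cellulose * 180/162
= 261.67 * 180/162
= 290.7444 g

290.7444 g


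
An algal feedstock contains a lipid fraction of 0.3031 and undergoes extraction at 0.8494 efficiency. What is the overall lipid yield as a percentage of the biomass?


Y = lipid_content * extraction_eff * 100
= 0.3031 * 0.8494 * 100
= 25.7453%

25.7453%


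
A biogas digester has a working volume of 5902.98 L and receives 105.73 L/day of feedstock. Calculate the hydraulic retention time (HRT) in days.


HRT = V / Q
= 5902.98 / 105.73
= 55.8307 days

55.8307 days


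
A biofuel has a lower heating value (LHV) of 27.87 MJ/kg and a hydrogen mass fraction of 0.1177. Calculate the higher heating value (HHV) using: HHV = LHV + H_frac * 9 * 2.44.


HHV = LHV + H_frac * 9 * 2.44
= 27.87 + 0.1177 * 9 * 2.44
= 30.4547 MJ/kg

30.4547 MJ/kg


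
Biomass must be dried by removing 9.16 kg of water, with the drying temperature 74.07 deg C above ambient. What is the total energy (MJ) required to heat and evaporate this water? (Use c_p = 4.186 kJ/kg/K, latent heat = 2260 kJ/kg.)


E = m_water * (4.186 * dT + 2260) / 1000
= 9.16 * (4.186 * 74.07 + 2260) / 1000
= 23.5417 MJ

23.5417 MJ


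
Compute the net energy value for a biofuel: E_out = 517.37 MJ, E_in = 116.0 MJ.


NEV = E_out - E_in
= 517.37 - 116.0
= 401.3700 MJ

401.3700 MJ


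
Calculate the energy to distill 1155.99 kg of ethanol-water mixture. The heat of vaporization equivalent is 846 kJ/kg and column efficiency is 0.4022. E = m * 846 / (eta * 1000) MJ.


E = m * 846 / (eta * 1000)
= 1155.99 * 846 / (0.4022 * 1000)
= 2431.5454 MJ

2431.5454 MJ


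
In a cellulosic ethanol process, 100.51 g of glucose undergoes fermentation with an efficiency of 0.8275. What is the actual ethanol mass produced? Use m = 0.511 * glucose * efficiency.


Actual ethanol: m = 0.511 * 100.51 * 0.8275
m = 42.5009 g

42.5009 g


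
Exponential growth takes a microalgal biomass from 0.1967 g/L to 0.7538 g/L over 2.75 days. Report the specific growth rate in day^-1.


mu = ln(X2/X1) / dt
= ln(0.7538/0.1967) / 2.75
= 0.4885 per day

0.4885 per day


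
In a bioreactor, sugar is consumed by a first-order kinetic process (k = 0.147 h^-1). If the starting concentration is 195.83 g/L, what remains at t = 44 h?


S = S0 * exp(-k * t)
S = 195.83 * exp(-0.147 * 44)
S = 0.3040 g/L

0.3040 g/L


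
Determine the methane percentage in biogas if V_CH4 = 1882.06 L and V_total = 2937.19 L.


CH4% = V_CH4 / V_total * 100
= 1882.06 / 2937.19 * 100
= 64.0769%

64.0769%


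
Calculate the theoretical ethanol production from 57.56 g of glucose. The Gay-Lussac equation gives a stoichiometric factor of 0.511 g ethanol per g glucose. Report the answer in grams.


Theoretical ethanol yield: m_EtOH = 0.511 * m_glucose
m_EtOH = 0.511 * 57.56 = 29.4132 g

29.4132 g


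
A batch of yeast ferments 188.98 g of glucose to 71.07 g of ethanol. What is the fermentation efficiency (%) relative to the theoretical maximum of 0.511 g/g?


Fermentation efficiency = (actual / (0.511 * glucose)) * 100
= (71.07 / (0.511 * 188.98)) * 100
= 73.5952%

73.5952%


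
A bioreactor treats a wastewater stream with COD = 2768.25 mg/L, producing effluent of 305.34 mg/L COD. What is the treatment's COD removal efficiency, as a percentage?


eta = (COD_in - COD_out) / COD_in * 100
= (2768.25 - 305.34) / 2768.25 * 100
= 88.9699%

88.9699%


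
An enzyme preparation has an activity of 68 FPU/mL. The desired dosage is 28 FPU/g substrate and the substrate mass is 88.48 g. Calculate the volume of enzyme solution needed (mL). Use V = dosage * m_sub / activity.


V = dosage * m_sub / activity
V = 28 * 88.48 / 68
V = 36.4329 mL

36.4329 mL


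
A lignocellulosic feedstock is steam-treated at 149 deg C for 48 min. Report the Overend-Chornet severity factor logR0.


logR0 = log10(t * exp((T - 100) / 14.75))
= log10(48 * exp((149 - 100) / 14.75))
= 3.1240

3.1240


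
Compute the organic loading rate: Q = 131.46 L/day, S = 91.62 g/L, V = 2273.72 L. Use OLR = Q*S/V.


OLR = Q * S / V
= 131.46 * 91.62 / 2273.72
= 5.2972 g/L/day

5.2972 g/L/day


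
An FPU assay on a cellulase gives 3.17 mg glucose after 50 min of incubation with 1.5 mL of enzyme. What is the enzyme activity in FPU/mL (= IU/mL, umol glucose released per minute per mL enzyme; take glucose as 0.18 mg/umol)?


Activity = glucose_mg / (0.18 mg/umol * V_mL * t_min)
= 3.17 / (0.18 * 1.5 * 50)
= 0.2348 FPU/mL

0.2348 FPU/mL


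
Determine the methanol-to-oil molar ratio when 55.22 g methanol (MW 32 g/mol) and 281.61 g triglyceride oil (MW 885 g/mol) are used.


Molar ratio = n_MeOH / n_oil = (MeOH/32) / (oil/885) = (MeOH * 885) / (32 * oil)
= (55.22 * 885) / (32 * 281.61)
= 5.4230

5.4230


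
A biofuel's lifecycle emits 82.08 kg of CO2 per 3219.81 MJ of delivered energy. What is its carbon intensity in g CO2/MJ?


CI = CO2 * 1000 / E
= 82.08 * 1000 / 3219.81
= 25.4922 g CO2/MJ

25.4922 g CO2/MJ


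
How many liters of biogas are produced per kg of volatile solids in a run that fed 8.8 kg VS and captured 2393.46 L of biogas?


Y = V / VS
= 2393.46 / 8.8
= 271.9841 L/kg VS

271.9841 L/kg VS


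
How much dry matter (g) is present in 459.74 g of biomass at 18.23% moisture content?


Wd = Ww * (1 - MC/100)
= 459.74 * (1 - 18.23/100)
= 375.9294 g

375.9294 g


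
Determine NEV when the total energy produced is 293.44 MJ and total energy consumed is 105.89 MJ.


NEV = E_out - E_in
= 293.44 - 105.89
= 187.5500 MJ

187.5500 MJ


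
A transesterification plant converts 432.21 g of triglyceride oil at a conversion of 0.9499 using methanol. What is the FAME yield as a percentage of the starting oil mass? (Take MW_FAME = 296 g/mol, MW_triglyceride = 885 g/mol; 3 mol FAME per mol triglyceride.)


m_FAME = oil * conv * (3 * 296 / 885) = oil * conv * (888/885)
= 432.21 * 0.9499 * 888 / 885
= 411.9480 g
Y = m_FAME / oil * 100 = conv * (888/885) * 100
= 0.9499 * 888 / 885 * 100
= 95.31%

95.31%


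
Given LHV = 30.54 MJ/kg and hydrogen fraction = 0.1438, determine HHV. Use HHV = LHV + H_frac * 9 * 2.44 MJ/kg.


HHV = LHV + H_frac * 9 * 2.44
= 30.54 + 0.1438 * 9 * 2.44
= 33.6978 MJ/kg

33.6978 MJ/kg


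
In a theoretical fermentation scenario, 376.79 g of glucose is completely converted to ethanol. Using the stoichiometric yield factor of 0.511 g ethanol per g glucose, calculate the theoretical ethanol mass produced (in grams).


Theoretical ethanol yield: m_EtOH = 0.511 * m_glucose
m_EtOH = 0.511 * 376.79 = 192.5397 g

192.5397 g


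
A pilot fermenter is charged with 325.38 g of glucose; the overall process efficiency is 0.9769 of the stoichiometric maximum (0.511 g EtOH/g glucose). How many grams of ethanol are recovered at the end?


Actual ethanol: m = 0.511 * 325.38 * 0.9769
m = 162.4284 g

162.4284 g


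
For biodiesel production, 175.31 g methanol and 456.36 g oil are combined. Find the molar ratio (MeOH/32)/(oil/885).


Molar ratio = n_MeOH / n_oil = (MeOH/32) / (oil/885) = (MeOH * 885) / (32 * oil)
= (175.31 * 885) / (32 * 456.36)
= 10.6241

10.6241


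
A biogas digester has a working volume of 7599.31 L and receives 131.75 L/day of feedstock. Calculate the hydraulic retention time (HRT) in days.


HRT = V / Q
= 7599.31 / 131.75
= 57.6798 days

57.6798 days


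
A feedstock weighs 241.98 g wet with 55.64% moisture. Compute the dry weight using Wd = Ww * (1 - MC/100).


Wd = Ww * (1 - MC/100)
= 241.98 * (1 - 55.64/100)
= 107.3423 g

107.3423 g


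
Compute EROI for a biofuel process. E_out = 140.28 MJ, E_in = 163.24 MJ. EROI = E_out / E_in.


EROI = E_out / E_in
= 140.28 / 163.24
= 0.8593

0.8593


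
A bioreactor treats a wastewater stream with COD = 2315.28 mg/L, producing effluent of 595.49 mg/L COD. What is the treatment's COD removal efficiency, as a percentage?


eta = (COD_in - COD_out) / COD_in * 100
= (2315.28 - 595.49) / 2315.28 * 100
= 74.2800%

74.2800%


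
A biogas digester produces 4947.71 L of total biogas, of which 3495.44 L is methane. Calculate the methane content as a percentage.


CH4% = V_CH4 / V_total * 100
= 3495.44 / 4947.71 * 100
= 70.6476%

70.6476%


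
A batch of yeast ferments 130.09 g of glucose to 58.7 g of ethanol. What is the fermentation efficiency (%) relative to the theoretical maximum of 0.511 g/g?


Fermentation efficiency = (actual / (0.511 * glucose)) * 100
= (58.7 / (0.511 * 130.09)) * 100
= 88.3026%

88.3026%


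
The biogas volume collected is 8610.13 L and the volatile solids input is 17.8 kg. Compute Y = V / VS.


Y = V / VS
= 8610.13 / 17.8
= 483.7152 L/kg VS

483.7152 L/kg VS


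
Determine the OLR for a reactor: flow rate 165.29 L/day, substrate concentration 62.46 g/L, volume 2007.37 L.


OLR = Q * S / V
= 165.29 * 62.46 / 2007.37
= 5.1431 g/L/day

5.1431 g/L/day


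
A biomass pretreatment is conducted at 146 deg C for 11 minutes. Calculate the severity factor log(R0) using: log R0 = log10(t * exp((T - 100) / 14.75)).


logR0 = log10(t * exp((T - 100) / 14.75))
= log10(11 * exp((146 - 100) / 14.75))
= 2.3958

2.3958


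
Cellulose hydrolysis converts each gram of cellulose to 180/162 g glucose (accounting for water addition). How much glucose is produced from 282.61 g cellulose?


glucose = cellulose * 180/162
= 282.61 * 180/162
= 314.0111 g

314.0111 g


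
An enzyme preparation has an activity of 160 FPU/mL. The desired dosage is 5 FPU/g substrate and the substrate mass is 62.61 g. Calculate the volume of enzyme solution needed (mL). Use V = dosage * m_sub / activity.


V = dosage * m_sub / activity
V = 5 * 62.61 / 160
V = 1.9566 mL

1.9566 mL


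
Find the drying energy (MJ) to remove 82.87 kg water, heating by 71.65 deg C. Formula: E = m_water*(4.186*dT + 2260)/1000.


E = m_water * (4.186 * dT + 2260) / 1000
= 82.87 * (4.186 * 71.65 + 2260) / 1000
= 212.1411 MJ

212.1411 MJ


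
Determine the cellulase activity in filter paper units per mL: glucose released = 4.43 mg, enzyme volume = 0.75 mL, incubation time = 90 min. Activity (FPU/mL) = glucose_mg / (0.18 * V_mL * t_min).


Activity = glucose_mg / (0.18 mg/umol * V_mL * t_min)
= 4.43 / (0.18 * 0.75 * 90)
= 0.3646 FPU/mL

0.3646 FPU/mL


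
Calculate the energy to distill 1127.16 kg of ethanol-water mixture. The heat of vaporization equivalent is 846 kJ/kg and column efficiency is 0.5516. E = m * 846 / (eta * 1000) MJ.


E = m * 846 / (eta * 1000)
= 1127.16 * 846 / (0.5516 * 1000)
= 1728.7479 MJ

1728.7479 MJ


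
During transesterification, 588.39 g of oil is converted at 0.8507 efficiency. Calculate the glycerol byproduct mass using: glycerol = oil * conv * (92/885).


glycerol = oil * conv * (92/885)
= 588.39 * 0.8507 * 92 / 885
= 52.0339 g

52.0339 g


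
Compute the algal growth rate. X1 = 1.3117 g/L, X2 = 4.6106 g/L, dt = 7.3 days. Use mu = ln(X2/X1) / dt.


mu = ln(X2/X1) / dt
= ln(4.6106/1.3117) / 7.3
= 0.1722 per day

0.1722 per day


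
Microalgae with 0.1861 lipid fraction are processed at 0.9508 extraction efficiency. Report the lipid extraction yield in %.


Y = lipid_content * extraction_eff * 100
= 0.1861 * 0.9508 * 100
= 17.6944%

17.6944%


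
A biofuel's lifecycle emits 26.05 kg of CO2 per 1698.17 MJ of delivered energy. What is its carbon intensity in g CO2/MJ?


CI = CO2 * 1000 / E
= 26.05 * 1000 / 1698.17
= 15.3400 g CO2/MJ

15.3400 g CO2/MJ


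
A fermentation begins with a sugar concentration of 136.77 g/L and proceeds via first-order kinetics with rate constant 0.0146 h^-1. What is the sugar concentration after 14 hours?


S = S0 * exp(-k * t)
S = 136.77 * exp(-0.0146 * 14)
S = 111.4862 g/L

111.4862 g/L


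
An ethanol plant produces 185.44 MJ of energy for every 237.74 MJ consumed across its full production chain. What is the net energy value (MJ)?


NEV = E_out - E_in
= 185.44 - 237.74
= -52.3000 MJ

-52.3000 MJ


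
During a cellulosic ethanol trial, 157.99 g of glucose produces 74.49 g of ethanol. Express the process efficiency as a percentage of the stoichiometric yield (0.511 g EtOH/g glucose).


Fermentation efficiency = (actual / (0.511 * glucose)) * 100
= (74.49 / (0.511 * 157.99)) * 100
= 92.2672%

92.2672%


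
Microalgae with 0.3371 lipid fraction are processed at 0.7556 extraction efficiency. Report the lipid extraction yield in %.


Y = lipid_content * extraction_eff * 100
= 0.3371 * 0.7556 * 100
= 25.4713%

25.4713%


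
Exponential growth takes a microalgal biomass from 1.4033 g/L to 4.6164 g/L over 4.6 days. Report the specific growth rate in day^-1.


mu = ln(X2/X1) / dt
= ln(4.6164/1.4033) / 4.6
= 0.2589 per day

0.2589 per day


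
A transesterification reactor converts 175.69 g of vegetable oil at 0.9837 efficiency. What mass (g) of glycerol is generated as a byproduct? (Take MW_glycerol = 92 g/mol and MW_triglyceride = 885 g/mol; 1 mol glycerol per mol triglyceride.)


glycerol = oil * conv * (92/885)
= 175.69 * 0.9837 * 92 / 885
= 17.9661 g

17.9661 g


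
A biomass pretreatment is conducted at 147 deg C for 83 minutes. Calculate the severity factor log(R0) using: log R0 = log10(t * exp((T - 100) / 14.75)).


logR0 = log10(t * exp((T - 100) / 14.75))
= log10(83 * exp((147 - 100) / 14.75))
= 3.3029

3.3029


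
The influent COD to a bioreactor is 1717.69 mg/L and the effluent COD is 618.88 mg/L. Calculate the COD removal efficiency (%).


eta = (COD_in - COD_out) / COD_in * 100
= (1717.69 - 618.88) / 1717.69 * 100
= 63.9702%

63.9702%


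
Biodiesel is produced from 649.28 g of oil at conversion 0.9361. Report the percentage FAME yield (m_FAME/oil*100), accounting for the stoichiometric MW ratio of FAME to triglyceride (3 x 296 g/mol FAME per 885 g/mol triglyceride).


m_FAME = oil * conv * (3 * 296 / 885) = oil * conv * (888/885)
= 649.28 * 0.9361 * 888 / 885
= 609.8513 g
Y = m_FAME / oil * 100 = conv * (888/885) * 100
= 0.9361 * 888 / 885 * 100
= 93.93%

93.93%


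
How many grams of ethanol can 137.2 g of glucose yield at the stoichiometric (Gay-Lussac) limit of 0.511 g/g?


Theoretical ethanol yield: m_EtOH = 0.511 * m_glucose
m_EtOH = 0.511 * 137.2 = 70.1092 g

70.1092 g


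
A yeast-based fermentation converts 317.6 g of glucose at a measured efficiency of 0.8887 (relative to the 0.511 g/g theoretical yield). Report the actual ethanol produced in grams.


Actual ethanol: m = 0.511 * 317.6 * 0.8887
m = 144.2303 g

144.2303 g


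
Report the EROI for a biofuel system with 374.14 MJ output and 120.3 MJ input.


EROI = E_out / E_in
= 374.14 / 120.3
= 3.1101

3.1101


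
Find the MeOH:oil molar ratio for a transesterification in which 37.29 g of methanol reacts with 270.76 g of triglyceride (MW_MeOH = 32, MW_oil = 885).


Molar ratio = n_MeOH / n_oil = (MeOH/32) / (oil/885) = (MeOH * 885) / (32 * oil)
= (37.29 * 885) / (32 * 270.76)
= 3.8089

3.8089


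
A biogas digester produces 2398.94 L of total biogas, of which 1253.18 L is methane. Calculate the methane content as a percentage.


CH4% = V_CH4 / V_total * 100
= 1253.18 / 2398.94 * 100
= 52.2389%

52.2389%


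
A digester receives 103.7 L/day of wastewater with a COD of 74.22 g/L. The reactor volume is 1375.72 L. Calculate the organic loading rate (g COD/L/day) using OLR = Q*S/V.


OLR = Q * S / V
= 103.7 * 74.22 / 1375.72
= 5.5946 g/L/day

5.5946 g/L/day


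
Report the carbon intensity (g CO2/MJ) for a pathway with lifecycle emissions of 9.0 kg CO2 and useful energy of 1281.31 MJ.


CI = CO2 * 1000 / E
= 9.0 * 1000 / 1281.31
= 7.0241 g CO2/MJ

7.0241 g CO2/MJ


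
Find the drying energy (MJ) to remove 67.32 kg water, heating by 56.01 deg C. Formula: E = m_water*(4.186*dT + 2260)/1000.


E = m_water * (4.186 * dT + 2260) / 1000
= 67.32 * (4.186 * 56.01 + 2260) / 1000
= 167.9269 MJ

167.9269 MJ


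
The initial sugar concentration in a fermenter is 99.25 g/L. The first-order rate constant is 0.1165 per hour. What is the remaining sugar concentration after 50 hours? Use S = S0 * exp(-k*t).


S = S0 * exp(-k * t)
S = 99.25 * exp(-0.1165 * 50)
S = 0.2931 g/L

0.2931 g/L


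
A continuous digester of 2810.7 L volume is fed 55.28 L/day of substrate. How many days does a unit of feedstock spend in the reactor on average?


HRT = V / Q
= 2810.7 / 55.28
= 50.8448 days

50.8448 days


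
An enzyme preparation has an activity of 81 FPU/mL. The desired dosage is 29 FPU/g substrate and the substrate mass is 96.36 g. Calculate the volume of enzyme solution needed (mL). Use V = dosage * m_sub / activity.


V = dosage * m_sub / activity
V = 29 * 96.36 / 81
V = 34.4993 mL

34.4993 mL


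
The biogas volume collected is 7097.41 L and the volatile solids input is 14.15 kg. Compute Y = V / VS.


Y = V / VS
= 7097.41 / 14.15
= 501.5837 L/kg VS

501.5837 L/kg VS


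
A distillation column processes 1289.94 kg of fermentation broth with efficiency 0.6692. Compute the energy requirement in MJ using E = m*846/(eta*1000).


E = m * 846 / (eta * 1000)
= 1289.94 * 846 / (0.6692 * 1000)
= 1630.7371 MJ

1630.7371 MJ


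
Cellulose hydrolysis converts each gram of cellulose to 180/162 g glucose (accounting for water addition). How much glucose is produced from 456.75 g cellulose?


glucose = cellulose * 180/162
= 456.75 * 180/162
= 507.5000 g

507.5000 g


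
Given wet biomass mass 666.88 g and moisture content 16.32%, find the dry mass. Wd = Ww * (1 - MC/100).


Wd = Ww * (1 - MC/100)
= 666.88 * (1 - 16.32/100)
= 558.0452 g

558.0452 g


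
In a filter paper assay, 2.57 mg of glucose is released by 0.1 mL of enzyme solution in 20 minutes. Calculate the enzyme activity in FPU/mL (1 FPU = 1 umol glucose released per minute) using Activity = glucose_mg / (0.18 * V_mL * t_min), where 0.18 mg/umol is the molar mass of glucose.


Activity = glucose_mg / (0.18 mg/umol * V_mL * t_min)
= 2.57 / (0.18 * 0.1 * 20)
= 7.1389 FPU/mL

7.1389 FPU/mL


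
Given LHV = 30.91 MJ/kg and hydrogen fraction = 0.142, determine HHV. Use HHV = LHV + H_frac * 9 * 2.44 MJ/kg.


HHV = LHV + H_frac * 9 * 2.44
= 30.91 + 0.142 * 9 * 2.44
= 34.0283 MJ/kg

34.0283 MJ/kg


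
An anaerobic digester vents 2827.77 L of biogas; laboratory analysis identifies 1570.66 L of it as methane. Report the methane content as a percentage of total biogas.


CH4% = V_CH4 / V_total * 100
= 1570.66 / 2827.77 * 100
= 55.5441%

55.5441%
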